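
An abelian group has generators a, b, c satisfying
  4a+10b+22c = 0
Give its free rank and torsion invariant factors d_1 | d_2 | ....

rank_ℚ(R)=1; free=3−1=2
SNF(R) diag = [2] → torsion [2]

Answer: M ≅ ℤ^2 ⊕ ℤ/2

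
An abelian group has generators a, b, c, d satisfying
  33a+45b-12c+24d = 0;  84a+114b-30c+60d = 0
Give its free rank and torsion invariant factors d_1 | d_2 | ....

rank_ℚ(R)=2; free=4−2=2
SNF(R) diag = [3, 6] → torsion [3, 6]

Answer: M ≅ ℤ^2 ⊕ ℤ/3 ⊕ ℤ/6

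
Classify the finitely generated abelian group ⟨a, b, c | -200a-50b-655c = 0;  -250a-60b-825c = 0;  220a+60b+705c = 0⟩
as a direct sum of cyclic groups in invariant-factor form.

Answer: M ≅ ℤ/5 ⊕ ℤ/10 ⊕ ℤ/30

Derivation:
rank_ℚ(R)=3; free=3−3=0
SNF(R) diag = [5, 10, 30] → torsion [5, 10, 30]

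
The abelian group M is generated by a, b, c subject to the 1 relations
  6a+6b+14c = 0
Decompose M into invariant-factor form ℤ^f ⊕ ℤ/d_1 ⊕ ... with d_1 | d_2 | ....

rank_ℚ(R)=1; free=3−1=2
SNF(R) diag = [2] → torsion [2]

Answer: M ≅ ℤ^2 ⊕ ℤ/2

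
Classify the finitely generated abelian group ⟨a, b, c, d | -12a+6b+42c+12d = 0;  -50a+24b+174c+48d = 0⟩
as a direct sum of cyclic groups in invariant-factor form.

rank_ℚ(R)=2; free=4−2=2
SNF(R) diag = [2, 6] → torsion [2, 6]

Answer: M ≅ ℤ^2 ⊕ ℤ/2 ⊕ ℤ/6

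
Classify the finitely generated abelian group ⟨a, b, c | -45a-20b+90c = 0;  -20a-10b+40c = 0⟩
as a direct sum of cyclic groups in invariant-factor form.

rank_ℚ(R)=2; free=3−2=1
SNF(R) diag = [5, 10] → torsion [5, 10]

Answer: M ≅ ℤ^1 ⊕ ℤ/5 ⊕ ℤ/10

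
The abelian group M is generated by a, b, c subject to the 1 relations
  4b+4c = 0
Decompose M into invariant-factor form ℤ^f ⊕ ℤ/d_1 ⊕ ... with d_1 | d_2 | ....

Answer: M ≅ ℤ^2 ⊕ ℤ/4

Derivation:
rank_ℚ(R)=1; free=3−1=2
SNF(R) diag = [4] → torsion [4]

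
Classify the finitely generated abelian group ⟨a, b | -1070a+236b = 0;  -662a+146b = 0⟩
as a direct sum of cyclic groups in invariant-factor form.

Answer: M ≅ ℤ/2 ⊕ ℤ/6

Derivation:
rank_ℚ(R)=2; free=2−2=0
SNF(R) diag = [2, 6] → torsion [2, 6]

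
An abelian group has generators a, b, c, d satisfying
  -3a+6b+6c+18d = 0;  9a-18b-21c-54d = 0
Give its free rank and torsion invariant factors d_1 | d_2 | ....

rank_ℚ(R)=2; free=4−2=2
SNF(R) diag = [3, 3] → torsion [3, 3]

Answer: M ≅ ℤ^2 ⊕ ℤ/3 ⊕ ℤ/3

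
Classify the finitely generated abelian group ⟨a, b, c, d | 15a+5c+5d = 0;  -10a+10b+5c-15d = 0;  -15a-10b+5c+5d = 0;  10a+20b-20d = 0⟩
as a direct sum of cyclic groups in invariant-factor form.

Answer: M ≅ ℤ/5 ⊕ ℤ/5 ⊕ ℤ/10 ⊕ ℤ/20

Derivation:
rank_ℚ(R)=4; free=4−4=0
SNF(R) diag = [5, 5, 10, 20] → torsion [5, 5, 10, 20]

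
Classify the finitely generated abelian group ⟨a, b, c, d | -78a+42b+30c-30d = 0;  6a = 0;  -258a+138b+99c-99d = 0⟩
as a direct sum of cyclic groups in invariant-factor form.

Answer: M ≅ ℤ^1 ⊕ ℤ/3 ⊕ ℤ/6 ⊕ ℤ/6

Derivation:
rank_ℚ(R)=3; free=4−3=1
SNF(R) diag = [3, 6, 6] → torsion [3, 6, 6]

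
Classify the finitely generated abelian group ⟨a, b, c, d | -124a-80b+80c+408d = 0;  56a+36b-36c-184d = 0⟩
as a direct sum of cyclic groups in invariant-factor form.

Answer: M ≅ ℤ^2 ⊕ ℤ/4 ⊕ ℤ/4

Derivation:
rank_ℚ(R)=2; free=4−2=2
SNF(R) diag = [4, 4] → torsion [4, 4]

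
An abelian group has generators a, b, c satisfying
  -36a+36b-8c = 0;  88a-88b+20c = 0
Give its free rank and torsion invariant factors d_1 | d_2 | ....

rank_ℚ(R)=2; free=3−2=1
SNF(R) diag = [4, 4] → torsion [4, 4]

Answer: M ≅ ℤ^1 ⊕ ℤ/4 ⊕ ℤ/4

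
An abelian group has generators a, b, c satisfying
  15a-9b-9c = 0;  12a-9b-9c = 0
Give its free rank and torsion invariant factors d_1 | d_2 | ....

rank_ℚ(R)=2; free=3−2=1
SNF(R) diag = [3, 9] → torsion [3, 9]

Answer: M ≅ ℤ^1 ⊕ ℤ/3 ⊕ ℤ/9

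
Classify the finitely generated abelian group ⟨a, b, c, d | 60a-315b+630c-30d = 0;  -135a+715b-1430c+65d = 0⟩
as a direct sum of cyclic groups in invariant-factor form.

rank_ℚ(R)=2; free=4−2=2
SNF(R) diag = [5, 15] → torsion [5, 15]

Answer: M ≅ ℤ^2 ⊕ ℤ/5 ⊕ ℤ/15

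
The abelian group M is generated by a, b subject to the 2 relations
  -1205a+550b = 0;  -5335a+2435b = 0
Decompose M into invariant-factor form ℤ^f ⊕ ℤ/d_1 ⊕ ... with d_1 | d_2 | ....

rank_ℚ(R)=2; free=2−2=0
SNF(R) diag = [5, 15] → torsion [5, 15]

Answer: M ≅ ℤ/5 ⊕ ℤ/15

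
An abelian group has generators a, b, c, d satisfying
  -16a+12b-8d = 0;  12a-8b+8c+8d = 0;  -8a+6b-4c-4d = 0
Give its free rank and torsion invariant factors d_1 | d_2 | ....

Answer: M ≅ ℤ^1 ⊕ ℤ/2 ⊕ ℤ/4 ⊕ ℤ/8

Derivation:
rank_ℚ(R)=3; free=4−3=1
SNF(R) diag = [2, 4, 8] → torsion [2, 4, 8]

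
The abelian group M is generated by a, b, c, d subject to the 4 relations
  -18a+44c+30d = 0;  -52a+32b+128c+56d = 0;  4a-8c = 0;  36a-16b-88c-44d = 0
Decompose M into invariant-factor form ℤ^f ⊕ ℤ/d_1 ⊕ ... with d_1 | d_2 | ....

Answer: M ≅ ℤ/2 ⊕ ℤ/4 ⊕ ℤ/8 ⊕ ℤ/16

Derivation:
rank_ℚ(R)=4; free=4−4=0
SNF(R) diag = [2, 4, 8, 16] → torsion [2, 4, 8, 16]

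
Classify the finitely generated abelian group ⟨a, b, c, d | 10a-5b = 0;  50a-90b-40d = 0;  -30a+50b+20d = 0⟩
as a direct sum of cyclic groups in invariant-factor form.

Answer: M ≅ ℤ^1 ⊕ ℤ/5 ⊕ ℤ/10 ⊕ ℤ/20

Derivation:
rank_ℚ(R)=3; free=4−3=1
SNF(R) diag = [5, 10, 20] → torsion [5, 10, 20]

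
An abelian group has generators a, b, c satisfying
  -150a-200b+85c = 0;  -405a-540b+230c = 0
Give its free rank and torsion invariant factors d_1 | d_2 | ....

Answer: M ≅ ℤ^1 ⊕ ℤ/5 ⊕ ℤ/5

Derivation:
rank_ℚ(R)=2; free=3−2=1
SNF(R) diag = [5, 5] → torsion [5, 5]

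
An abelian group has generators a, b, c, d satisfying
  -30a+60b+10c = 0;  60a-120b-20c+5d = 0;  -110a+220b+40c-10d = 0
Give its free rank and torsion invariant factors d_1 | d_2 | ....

Answer: M ≅ ℤ^1 ⊕ ℤ/5 ⊕ ℤ/10 ⊕ ℤ/10

Derivation:
rank_ℚ(R)=3; free=4−3=1
SNF(R) diag = [5, 10, 10] → torsion [5, 10, 10]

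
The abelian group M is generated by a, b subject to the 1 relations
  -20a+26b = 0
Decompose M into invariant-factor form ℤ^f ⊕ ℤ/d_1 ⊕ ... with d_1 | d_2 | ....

Answer: M ≅ ℤ^1 ⊕ ℤ/2

Derivation:
rank_ℚ(R)=1; free=2−1=1
SNF(R) diag = [2] → torsion [2]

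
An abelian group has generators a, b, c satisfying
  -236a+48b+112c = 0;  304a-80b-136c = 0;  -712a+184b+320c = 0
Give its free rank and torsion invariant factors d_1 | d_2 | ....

rank_ℚ(R)=3; free=3−3=0
SNF(R) diag = [4, 8, 8] → torsion [4, 8, 8]

Answer: M ≅ ℤ/4 ⊕ ℤ/8 ⊕ ℤ/8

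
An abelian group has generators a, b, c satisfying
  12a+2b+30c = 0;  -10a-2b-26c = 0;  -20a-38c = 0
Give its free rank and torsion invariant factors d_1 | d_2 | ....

rank_ℚ(R)=3; free=3−3=0
SNF(R) diag = [2, 2, 2] → torsion [2, 2, 2]

Answer: M ≅ ℤ/2 ⊕ ℤ/2 ⊕ ℤ/2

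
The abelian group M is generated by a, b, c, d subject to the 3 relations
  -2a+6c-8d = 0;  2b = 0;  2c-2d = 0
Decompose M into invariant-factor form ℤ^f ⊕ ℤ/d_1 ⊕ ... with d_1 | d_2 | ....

rank_ℚ(R)=3; free=4−3=1
SNF(R) diag = [2, 2, 2] → torsion [2, 2, 2]

Answer: M ≅ ℤ^1 ⊕ ℤ/2 ⊕ ℤ/2 ⊕ ℤ/2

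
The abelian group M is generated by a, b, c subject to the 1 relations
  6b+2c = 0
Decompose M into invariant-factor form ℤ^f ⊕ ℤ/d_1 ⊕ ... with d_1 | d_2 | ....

rank_ℚ(R)=1; free=3−1=2
SNF(R) diag = [2] → torsion [2]

Answer: M ≅ ℤ^2 ⊕ ℤ/2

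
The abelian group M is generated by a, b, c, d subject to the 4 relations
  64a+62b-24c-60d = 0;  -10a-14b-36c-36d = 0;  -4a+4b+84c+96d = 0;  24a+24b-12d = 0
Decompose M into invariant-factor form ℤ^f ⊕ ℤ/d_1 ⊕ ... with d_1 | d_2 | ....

Answer: M ≅ ℤ/2 ⊕ ℤ/6 ⊕ ℤ/12 ⊕ ℤ/12

Derivation:
rank_ℚ(R)=4; free=4−4=0
SNF(R) diag = [2, 6, 12, 12] → torsion [2, 6, 12, 12]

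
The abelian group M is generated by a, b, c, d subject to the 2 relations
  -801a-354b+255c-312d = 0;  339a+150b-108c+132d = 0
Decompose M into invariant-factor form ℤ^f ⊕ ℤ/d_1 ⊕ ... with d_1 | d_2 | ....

rank_ℚ(R)=2; free=4−2=2
SNF(R) diag = [3, 3] → torsion [3, 3]

Answer: M ≅ ℤ^2 ⊕ ℤ/3 ⊕ ℤ/3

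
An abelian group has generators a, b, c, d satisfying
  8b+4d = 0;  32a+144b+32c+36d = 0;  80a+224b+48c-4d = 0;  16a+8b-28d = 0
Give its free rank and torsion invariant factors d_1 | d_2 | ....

rank_ℚ(R)=4; free=4−4=0
SNF(R) diag = [4, 8, 16, 16] → torsion [4, 8, 16, 16]

Answer: M ≅ ℤ/4 ⊕ ℤ/8 ⊕ ℤ/16 ⊕ ℤ/16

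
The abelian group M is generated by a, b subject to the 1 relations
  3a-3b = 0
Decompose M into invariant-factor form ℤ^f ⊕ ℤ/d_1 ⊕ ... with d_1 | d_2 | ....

rank_ℚ(R)=1; free=2−1=1
SNF(R) diag = [3] → torsion [3]

Answer: M ≅ ℤ^1 ⊕ ℤ/3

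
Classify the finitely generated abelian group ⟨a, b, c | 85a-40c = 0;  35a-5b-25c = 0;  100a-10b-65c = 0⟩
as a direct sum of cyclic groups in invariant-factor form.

Answer: M ≅ ℤ/5 ⊕ ℤ/5 ⊕ ℤ/15

Derivation:
rank_ℚ(R)=3; free=3−3=0
SNF(R) diag = [5, 5, 15] → torsion [5, 5, 15]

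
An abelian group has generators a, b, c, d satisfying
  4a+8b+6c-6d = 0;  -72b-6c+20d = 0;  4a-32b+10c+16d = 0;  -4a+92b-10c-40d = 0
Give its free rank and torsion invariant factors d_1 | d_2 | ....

rank_ℚ(R)=4; free=4−4=0
SNF(R) diag = [2, 2, 4, 12] → torsion [2, 2, 4, 12]

Answer: M ≅ ℤ/2 ⊕ ℤ/2 ⊕ ℤ/4 ⊕ ℤ/12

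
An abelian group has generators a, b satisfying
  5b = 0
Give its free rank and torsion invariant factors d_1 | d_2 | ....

rank_ℚ(R)=1; free=2−1=1
SNF(R) diag = [5] → torsion [5]

Answer: M ≅ ℤ^1 ⊕ ℤ/5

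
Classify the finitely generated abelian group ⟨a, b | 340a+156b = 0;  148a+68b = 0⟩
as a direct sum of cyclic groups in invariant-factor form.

Answer: M ≅ ℤ/4 ⊕ ℤ/8

Derivation:
rank_ℚ(R)=2; free=2−2=0
SNF(R) diag = [4, 8] → torsion [4, 8]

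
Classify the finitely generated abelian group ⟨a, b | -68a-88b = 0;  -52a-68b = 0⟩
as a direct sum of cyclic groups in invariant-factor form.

rank_ℚ(R)=2; free=2−2=0
SNF(R) diag = [4, 12] → torsion [4, 12]

Answer: M ≅ ℤ/4 ⊕ ℤ/12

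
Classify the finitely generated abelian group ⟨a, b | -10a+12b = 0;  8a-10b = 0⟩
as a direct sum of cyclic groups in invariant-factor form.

rank_ℚ(R)=2; free=2−2=0
SNF(R) diag = [2, 2] → torsion [2, 2]

Answer: M ≅ ℤ/2 ⊕ ℤ/2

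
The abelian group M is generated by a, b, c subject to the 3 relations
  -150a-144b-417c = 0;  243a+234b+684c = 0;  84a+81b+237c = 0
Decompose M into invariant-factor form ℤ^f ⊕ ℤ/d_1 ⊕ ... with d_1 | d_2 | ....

Answer: M ≅ ℤ/3 ⊕ ℤ/3 ⊕ ℤ/9

Derivation:
rank_ℚ(R)=3; free=3−3=0
SNF(R) diag = [3, 3, 9] → torsion [3, 3, 9]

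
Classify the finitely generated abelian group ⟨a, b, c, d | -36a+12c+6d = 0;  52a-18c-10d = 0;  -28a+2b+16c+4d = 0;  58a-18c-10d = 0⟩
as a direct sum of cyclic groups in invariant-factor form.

rank_ℚ(R)=4; free=4−4=0
SNF(R) diag = [2, 2, 6, 6] → torsion [2, 2, 6, 6]

Answer: M ≅ ℤ/2 ⊕ ℤ/2 ⊕ ℤ/6 ⊕ ℤ/6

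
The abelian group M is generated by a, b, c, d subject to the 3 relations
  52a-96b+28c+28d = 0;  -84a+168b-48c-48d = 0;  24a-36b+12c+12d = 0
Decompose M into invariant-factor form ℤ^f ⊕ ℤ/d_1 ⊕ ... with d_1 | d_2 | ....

Answer: M ≅ ℤ^1 ⊕ ℤ/4 ⊕ ℤ/12 ⊕ ℤ/12

Derivation:
rank_ℚ(R)=3; free=4−3=1
SNF(R) diag = [4, 12, 12] → torsion [4, 12, 12]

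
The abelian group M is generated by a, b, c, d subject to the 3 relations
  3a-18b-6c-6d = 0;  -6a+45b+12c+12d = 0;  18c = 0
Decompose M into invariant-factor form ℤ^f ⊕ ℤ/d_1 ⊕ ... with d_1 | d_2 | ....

rank_ℚ(R)=3; free=4−3=1
SNF(R) diag = [3, 9, 18] → torsion [3, 9, 18]

Answer: M ≅ ℤ^1 ⊕ ℤ/3 ⊕ ℤ/9 ⊕ ℤ/18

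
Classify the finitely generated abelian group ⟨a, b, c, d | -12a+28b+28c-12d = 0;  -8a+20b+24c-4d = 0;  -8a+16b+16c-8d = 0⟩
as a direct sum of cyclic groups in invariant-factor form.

Answer: M ≅ ℤ^1 ⊕ ℤ/4 ⊕ ℤ/4 ⊕ ℤ/8

Derivation:
rank_ℚ(R)=3; free=4−3=1
SNF(R) diag = [4, 4, 8] → torsion [4, 4, 8]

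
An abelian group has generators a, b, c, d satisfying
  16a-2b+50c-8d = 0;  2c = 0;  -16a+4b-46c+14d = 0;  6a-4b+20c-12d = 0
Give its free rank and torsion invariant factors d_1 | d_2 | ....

rank_ℚ(R)=4; free=4−4=0
SNF(R) diag = [2, 2, 2, 6] → torsion [2, 2, 2, 6]

Answer: M ≅ ℤ/2 ⊕ ℤ/2 ⊕ ℤ/2 ⊕ ℤ/6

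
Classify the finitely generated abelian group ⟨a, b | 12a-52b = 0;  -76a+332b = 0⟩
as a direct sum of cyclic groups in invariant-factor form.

Answer: M ≅ ℤ/4 ⊕ ℤ/8

Derivation:
rank_ℚ(R)=2; free=2−2=0
SNF(R) diag = [4, 8] → torsion [4, 8]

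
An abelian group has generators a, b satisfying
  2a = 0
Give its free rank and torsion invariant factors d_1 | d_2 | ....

rank_ℚ(R)=1; free=2−1=1
SNF(R) diag = [2] → torsion [2]

Answer: M ≅ ℤ^1 ⊕ ℤ/2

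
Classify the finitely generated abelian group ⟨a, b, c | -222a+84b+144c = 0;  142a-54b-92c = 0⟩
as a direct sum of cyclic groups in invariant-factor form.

rank_ℚ(R)=2; free=3−2=1
SNF(R) diag = [2, 6] → torsion [2, 6]

Answer: M ≅ ℤ^1 ⊕ ℤ/2 ⊕ ℤ/6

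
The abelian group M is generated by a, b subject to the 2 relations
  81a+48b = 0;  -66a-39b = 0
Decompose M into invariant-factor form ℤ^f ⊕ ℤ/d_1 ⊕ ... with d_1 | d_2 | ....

rank_ℚ(R)=2; free=2−2=0
SNF(R) diag = [3, 3] → torsion [3, 3]

Answer: M ≅ ℤ/3 ⊕ ℤ/3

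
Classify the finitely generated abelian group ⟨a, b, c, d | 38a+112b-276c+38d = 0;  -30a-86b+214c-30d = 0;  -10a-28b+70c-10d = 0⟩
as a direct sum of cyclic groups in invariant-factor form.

Answer: M ≅ ℤ^1 ⊕ ℤ/2 ⊕ ℤ/2 ⊕ ℤ/6

Derivation:
rank_ℚ(R)=3; free=4−3=1
SNF(R) diag = [2, 2, 6] → torsion [2, 2, 6]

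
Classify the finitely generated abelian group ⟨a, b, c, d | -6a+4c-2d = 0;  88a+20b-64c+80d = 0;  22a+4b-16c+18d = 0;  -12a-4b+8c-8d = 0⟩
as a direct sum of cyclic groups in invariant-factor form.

Answer: M ≅ ℤ/2 ⊕ ℤ/4 ⊕ ℤ/4 ⊕ ℤ/4

Derivation:
rank_ℚ(R)=4; free=4−4=0
SNF(R) diag = [2, 4, 4, 4] → torsion [2, 4, 4, 4]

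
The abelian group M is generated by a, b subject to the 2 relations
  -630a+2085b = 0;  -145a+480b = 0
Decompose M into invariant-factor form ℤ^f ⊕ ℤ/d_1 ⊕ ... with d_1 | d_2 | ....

Answer: M ≅ ℤ/5 ⊕ ℤ/15

Derivation:
rank_ℚ(R)=2; free=2−2=0
SNF(R) diag = [5, 15] → torsion [5, 15]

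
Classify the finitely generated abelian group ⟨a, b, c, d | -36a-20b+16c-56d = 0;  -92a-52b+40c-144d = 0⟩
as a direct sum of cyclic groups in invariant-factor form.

Answer: M ≅ ℤ^2 ⊕ ℤ/4 ⊕ ℤ/8

Derivation:
rank_ℚ(R)=2; free=4−2=2
SNF(R) diag = [4, 8] → torsion [4, 8]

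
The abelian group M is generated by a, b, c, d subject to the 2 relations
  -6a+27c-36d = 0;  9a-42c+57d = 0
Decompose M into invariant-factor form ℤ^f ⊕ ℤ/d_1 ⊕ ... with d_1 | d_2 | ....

rank_ℚ(R)=2; free=4−2=2
SNF(R) diag = [3, 3] → torsion [3, 3]

Answer: M ≅ ℤ^2 ⊕ ℤ/3 ⊕ ℤ/3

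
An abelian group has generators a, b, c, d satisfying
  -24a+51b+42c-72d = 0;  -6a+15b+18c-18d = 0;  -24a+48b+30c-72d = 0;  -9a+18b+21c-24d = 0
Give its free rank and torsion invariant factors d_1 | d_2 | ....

rank_ℚ(R)=4; free=4−4=0
SNF(R) diag = [3, 3, 6, 6] → torsion [3, 3, 6, 6]

Answer: M ≅ ℤ/3 ⊕ ℤ/3 ⊕ ℤ/6 ⊕ ℤ/6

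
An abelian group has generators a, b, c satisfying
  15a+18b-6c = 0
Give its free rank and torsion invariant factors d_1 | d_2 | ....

rank_ℚ(R)=1; free=3−1=2
SNF(R) diag = [3] → torsion [3]

Answer: M ≅ ℤ^2 ⊕ ℤ/3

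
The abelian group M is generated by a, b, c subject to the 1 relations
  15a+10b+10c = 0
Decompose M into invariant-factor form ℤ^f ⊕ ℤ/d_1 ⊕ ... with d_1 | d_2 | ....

Answer: M ≅ ℤ^2 ⊕ ℤ/5

Derivation:
rank_ℚ(R)=1; free=3−1=2
SNF(R) diag = [5] → torsion [5]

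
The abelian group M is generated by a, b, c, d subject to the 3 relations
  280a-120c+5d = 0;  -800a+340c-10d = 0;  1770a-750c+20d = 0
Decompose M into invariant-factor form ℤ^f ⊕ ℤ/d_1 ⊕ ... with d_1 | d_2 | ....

Answer: M ≅ ℤ^1 ⊕ ℤ/5 ⊕ ℤ/10 ⊕ ℤ/20

Derivation:
rank_ℚ(R)=3; free=4−3=1
SNF(R) diag = [5, 10, 20] → torsion [5, 10, 20]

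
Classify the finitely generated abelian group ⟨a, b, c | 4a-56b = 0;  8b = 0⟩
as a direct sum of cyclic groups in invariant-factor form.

rank_ℚ(R)=2; free=3−2=1
SNF(R) diag = [4, 8] → torsion [4, 8]

Answer: M ≅ ℤ^1 ⊕ ℤ/4 ⊕ ℤ/8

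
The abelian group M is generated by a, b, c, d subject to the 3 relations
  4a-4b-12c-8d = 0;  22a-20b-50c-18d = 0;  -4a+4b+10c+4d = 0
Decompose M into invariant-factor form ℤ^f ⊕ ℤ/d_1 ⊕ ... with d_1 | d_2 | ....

Answer: M ≅ ℤ^1 ⊕ ℤ/2 ⊕ ℤ/2 ⊕ ℤ/4

Derivation:
rank_ℚ(R)=3; free=4−3=1
SNF(R) diag = [2, 2, 4] → torsion [2, 2, 4]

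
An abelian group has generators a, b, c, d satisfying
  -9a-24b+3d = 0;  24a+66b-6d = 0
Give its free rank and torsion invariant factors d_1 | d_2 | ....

Answer: M ≅ ℤ^2 ⊕ ℤ/3 ⊕ ℤ/6

Derivation:
rank_ℚ(R)=2; free=4−2=2
SNF(R) diag = [3, 6] → torsion [3, 6]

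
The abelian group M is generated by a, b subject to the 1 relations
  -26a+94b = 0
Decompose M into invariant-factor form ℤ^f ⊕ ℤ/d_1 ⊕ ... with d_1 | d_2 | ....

rank_ℚ(R)=1; free=2−1=1
SNF(R) diag = [2] → torsion [2]

Answer: M ≅ ℤ^1 ⊕ ℤ/2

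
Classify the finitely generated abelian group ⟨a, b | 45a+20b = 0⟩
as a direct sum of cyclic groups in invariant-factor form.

Answer: M ≅ ℤ^1 ⊕ ℤ/5

Derivation:
rank_ℚ(R)=1; free=2−1=1
SNF(R) diag = [5] → torsion [5]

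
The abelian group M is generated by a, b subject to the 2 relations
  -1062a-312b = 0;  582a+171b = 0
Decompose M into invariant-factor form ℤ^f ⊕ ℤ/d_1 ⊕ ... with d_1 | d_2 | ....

Answer: M ≅ ℤ/3 ⊕ ℤ/6

Derivation:
rank_ℚ(R)=2; free=2−2=0
SNF(R) diag = [3, 6] → torsion [3, 6]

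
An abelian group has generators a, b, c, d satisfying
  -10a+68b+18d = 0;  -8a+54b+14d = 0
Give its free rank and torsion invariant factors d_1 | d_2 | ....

Answer: M ≅ ℤ^2 ⊕ ℤ/2 ⊕ ℤ/2

Derivation:
rank_ℚ(R)=2; free=4−2=2
SNF(R) diag = [2, 2] → torsion [2, 2]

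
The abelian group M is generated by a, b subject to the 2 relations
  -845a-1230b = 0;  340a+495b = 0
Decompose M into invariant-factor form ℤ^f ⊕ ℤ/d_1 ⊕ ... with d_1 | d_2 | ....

Answer: M ≅ ℤ/5 ⊕ ℤ/15

Derivation:
rank_ℚ(R)=2; free=2−2=0
SNF(R) diag = [5, 15] → torsion [5, 15]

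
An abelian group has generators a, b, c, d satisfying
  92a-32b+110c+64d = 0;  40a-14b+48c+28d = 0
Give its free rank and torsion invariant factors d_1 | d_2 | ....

rank_ℚ(R)=2; free=4−2=2
SNF(R) diag = [2, 2] → torsion [2, 2]

Answer: M ≅ ℤ^2 ⊕ ℤ/2 ⊕ ℤ/2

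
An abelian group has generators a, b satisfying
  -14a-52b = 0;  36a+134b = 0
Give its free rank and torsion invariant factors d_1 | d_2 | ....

rank_ℚ(R)=2; free=2−2=0
SNF(R) diag = [2, 2] → torsion [2, 2]

Answer: M ≅ ℤ/2 ⊕ ℤ/2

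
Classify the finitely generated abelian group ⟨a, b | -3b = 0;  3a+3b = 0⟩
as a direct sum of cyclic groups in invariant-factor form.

rank_ℚ(R)=2; free=2−2=0
SNF(R) diag = [3, 3] → torsion [3, 3]

Answer: M ≅ ℤ/3 ⊕ ℤ/3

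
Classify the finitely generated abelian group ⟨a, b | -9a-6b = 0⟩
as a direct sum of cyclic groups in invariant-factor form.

Answer: M ≅ ℤ^1 ⊕ ℤ/3

Derivation:
rank_ℚ(R)=1; free=2−1=1
SNF(R) diag = [3] → torsion [3]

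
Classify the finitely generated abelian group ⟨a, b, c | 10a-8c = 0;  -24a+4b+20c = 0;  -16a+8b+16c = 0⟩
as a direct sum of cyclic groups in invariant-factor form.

Answer: M ≅ ℤ/2 ⊕ ℤ/4 ⊕ ℤ/8

Derivation:
rank_ℚ(R)=3; free=3−3=0
SNF(R) diag = [2, 4, 8] → torsion [2, 4, 8]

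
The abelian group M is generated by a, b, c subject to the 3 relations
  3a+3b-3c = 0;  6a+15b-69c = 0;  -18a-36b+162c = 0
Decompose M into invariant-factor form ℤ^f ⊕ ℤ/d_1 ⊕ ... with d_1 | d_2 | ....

Answer: M ≅ ℤ/3 ⊕ ℤ/9 ⊕ ℤ/18

Derivation:
rank_ℚ(R)=3; free=3−3=0
SNF(R) diag = [3, 9, 18] → torsion [3, 9, 18]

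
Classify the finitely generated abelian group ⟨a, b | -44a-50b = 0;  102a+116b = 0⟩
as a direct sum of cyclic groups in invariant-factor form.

Answer: M ≅ ℤ/2 ⊕ ℤ/2

Derivation:
rank_ℚ(R)=2; free=2−2=0
SNF(R) diag = [2, 2] → torsion [2, 2]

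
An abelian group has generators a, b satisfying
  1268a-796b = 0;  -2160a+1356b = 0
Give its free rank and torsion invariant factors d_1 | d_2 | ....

rank_ℚ(R)=2; free=2−2=0
SNF(R) diag = [4, 12] → torsion [4, 12]

Answer: M ≅ ℤ/4 ⊕ ℤ/12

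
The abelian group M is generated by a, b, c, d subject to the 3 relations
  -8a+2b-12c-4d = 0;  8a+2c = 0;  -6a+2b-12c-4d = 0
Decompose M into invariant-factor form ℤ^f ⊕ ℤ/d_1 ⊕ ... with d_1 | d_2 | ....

rank_ℚ(R)=3; free=4−3=1
SNF(R) diag = [2, 2, 2] → torsion [2, 2, 2]

Answer: M ≅ ℤ^1 ⊕ ℤ/2 ⊕ ℤ/2 ⊕ ℤ/2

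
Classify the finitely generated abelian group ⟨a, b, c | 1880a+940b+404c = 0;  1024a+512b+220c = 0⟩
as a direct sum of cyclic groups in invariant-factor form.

rank_ℚ(R)=2; free=3−2=1
SNF(R) diag = [4, 12] → torsion [4, 12]

Answer: M ≅ ℤ^1 ⊕ ℤ/4 ⊕ ℤ/12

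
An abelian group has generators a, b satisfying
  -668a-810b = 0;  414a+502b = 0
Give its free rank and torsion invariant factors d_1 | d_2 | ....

rank_ℚ(R)=2; free=2−2=0
SNF(R) diag = [2, 2] → torsion [2, 2]

Answer: M ≅ ℤ/2 ⊕ ℤ/2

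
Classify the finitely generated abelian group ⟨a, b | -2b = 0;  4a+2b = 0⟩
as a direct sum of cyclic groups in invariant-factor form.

rank_ℚ(R)=2; free=2−2=0
SNF(R) diag = [2, 4] → torsion [2, 4]

Answer: M ≅ ℤ/2 ⊕ ℤ/4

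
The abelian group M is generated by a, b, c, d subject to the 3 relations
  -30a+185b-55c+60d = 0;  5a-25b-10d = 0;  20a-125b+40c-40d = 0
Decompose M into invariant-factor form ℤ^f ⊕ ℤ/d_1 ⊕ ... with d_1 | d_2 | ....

rank_ℚ(R)=3; free=4−3=1
SNF(R) diag = [5, 5, 5] → torsion [5, 5, 5]

Answer: M ≅ ℤ^1 ⊕ ℤ/5 ⊕ ℤ/5 ⊕ ℤ/5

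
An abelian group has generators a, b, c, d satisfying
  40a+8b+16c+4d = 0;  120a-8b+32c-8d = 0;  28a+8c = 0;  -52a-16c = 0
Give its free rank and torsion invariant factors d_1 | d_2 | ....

Answer: M ≅ ℤ/4 ⊕ ℤ/4 ⊕ ℤ/8 ⊕ ℤ/8

Derivation:
rank_ℚ(R)=4; free=4−4=0
SNF(R) diag = [4, 4, 8, 8] → torsion [4, 4, 8, 8]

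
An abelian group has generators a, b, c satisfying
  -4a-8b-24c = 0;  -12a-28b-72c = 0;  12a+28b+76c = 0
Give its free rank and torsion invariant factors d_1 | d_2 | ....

rank_ℚ(R)=3; free=3−3=0
SNF(R) diag = [4, 4, 4] → torsion [4, 4, 4]

Answer: M ≅ ℤ/4 ⊕ ℤ/4 ⊕ ℤ/4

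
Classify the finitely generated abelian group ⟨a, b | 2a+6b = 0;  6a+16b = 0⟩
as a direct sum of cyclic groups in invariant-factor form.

rank_ℚ(R)=2; free=2−2=0
SNF(R) diag = [2, 2] → torsion [2, 2]

Answer: M ≅ ℤ/2 ⊕ ℤ/2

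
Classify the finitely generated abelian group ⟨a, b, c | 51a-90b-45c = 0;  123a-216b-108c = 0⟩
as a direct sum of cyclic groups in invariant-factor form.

Answer: M ≅ ℤ^1 ⊕ ℤ/3 ⊕ ℤ/9

Derivation:
rank_ℚ(R)=2; free=3−2=1
SNF(R) diag = [3, 9] → torsion [3, 9]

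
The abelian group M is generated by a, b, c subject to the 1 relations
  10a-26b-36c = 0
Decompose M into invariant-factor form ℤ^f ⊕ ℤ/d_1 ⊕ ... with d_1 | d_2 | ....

rank_ℚ(R)=1; free=3−1=2
SNF(R) diag = [2] → torsion [2]

Answer: M ≅ ℤ^2 ⊕ ℤ/2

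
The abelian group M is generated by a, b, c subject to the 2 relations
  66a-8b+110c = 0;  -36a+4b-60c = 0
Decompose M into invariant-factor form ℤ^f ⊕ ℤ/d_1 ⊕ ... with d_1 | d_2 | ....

Answer: M ≅ ℤ^1 ⊕ ℤ/2 ⊕ ℤ/4

Derivation:
rank_ℚ(R)=2; free=3−2=1
SNF(R) diag = [2, 4] → torsion [2, 4]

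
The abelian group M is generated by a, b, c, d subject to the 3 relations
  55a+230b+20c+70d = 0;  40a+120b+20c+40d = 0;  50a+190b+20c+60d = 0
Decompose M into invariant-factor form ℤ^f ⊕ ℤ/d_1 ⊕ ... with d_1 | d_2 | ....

rank_ℚ(R)=3; free=4−3=1
SNF(R) diag = [5, 10, 20] → torsion [5, 10, 20]

Answer: M ≅ ℤ^1 ⊕ ℤ/5 ⊕ ℤ/10 ⊕ ℤ/20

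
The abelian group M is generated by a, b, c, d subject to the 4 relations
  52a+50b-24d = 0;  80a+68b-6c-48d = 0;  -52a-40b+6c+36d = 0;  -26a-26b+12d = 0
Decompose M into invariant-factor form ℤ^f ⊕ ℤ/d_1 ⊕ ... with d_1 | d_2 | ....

Answer: M ≅ ℤ/2 ⊕ ℤ/2 ⊕ ℤ/6 ⊕ ℤ/12

Derivation:
rank_ℚ(R)=4; free=4−4=0
SNF(R) diag = [2, 2, 6, 12] → torsion [2, 2, 6, 12]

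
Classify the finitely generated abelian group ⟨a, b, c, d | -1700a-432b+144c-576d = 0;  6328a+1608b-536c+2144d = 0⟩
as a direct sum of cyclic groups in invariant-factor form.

Answer: M ≅ ℤ^2 ⊕ ℤ/4 ⊕ ℤ/8

Derivation:
rank_ℚ(R)=2; free=4−2=2
SNF(R) diag = [4, 8] → torsion [4, 8]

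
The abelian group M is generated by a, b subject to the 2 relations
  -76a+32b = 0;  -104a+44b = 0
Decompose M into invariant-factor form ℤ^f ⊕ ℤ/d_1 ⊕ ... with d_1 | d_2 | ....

Answer: M ≅ ℤ/4 ⊕ ℤ/4

Derivation:
rank_ℚ(R)=2; free=2−2=0
SNF(R) diag = [4, 4] → torsion [4, 4]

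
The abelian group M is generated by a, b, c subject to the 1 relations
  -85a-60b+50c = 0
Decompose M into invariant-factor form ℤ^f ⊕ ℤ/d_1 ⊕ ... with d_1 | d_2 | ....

Answer: M ≅ ℤ^2 ⊕ ℤ/5

Derivation:
rank_ℚ(R)=1; free=3−1=2
SNF(R) diag = [5] → torsion [5]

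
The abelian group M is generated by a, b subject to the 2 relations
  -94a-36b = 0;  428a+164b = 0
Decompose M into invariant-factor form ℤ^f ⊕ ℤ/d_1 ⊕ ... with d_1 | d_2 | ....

Answer: M ≅ ℤ/2 ⊕ ℤ/4

Derivation:
rank_ℚ(R)=2; free=2−2=0
SNF(R) diag = [2, 4] → torsion [2, 4]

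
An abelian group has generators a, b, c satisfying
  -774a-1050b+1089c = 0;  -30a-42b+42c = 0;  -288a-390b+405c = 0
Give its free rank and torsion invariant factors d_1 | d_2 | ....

Answer: M ≅ ℤ/3 ⊕ ℤ/6 ⊕ ℤ/18

Derivation:
rank_ℚ(R)=3; free=3−3=0
SNF(R) diag = [3, 6, 18] → torsion [3, 6, 18]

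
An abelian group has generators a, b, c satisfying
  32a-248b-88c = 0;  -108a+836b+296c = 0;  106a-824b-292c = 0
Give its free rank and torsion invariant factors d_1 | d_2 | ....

Answer: M ≅ ℤ/2 ⊕ ℤ/4 ⊕ ℤ/8

Derivation:
rank_ℚ(R)=3; free=3−3=0
SNF(R) diag = [2, 4, 8] → torsion [2, 4, 8]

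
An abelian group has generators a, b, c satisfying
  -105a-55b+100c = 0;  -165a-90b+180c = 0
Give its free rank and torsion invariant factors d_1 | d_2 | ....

rank_ℚ(R)=2; free=3−2=1
SNF(R) diag = [5, 15] → torsion [5, 15]

Answer: M ≅ ℤ^1 ⊕ ℤ/5 ⊕ ℤ/15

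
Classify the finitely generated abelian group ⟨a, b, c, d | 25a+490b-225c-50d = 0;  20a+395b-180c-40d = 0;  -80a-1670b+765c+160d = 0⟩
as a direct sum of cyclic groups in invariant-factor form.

Answer: M ≅ ℤ^1 ⊕ ℤ/5 ⊕ ℤ/15 ⊕ ℤ/45

Derivation:
rank_ℚ(R)=3; free=4−3=1
SNF(R) diag = [5, 15, 45] → torsion [5, 15, 45]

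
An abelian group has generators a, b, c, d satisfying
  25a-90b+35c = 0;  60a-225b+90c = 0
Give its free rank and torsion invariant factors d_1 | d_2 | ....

Answer: M ≅ ℤ^2 ⊕ ℤ/5 ⊕ ℤ/15

Derivation:
rank_ℚ(R)=2; free=4−2=2
SNF(R) diag = [5, 15] → torsion [5, 15]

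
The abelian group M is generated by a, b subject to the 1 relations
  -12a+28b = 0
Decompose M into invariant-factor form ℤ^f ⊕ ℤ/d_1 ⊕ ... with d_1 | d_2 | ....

rank_ℚ(R)=1; free=2−1=1
SNF(R) diag = [4] → torsion [4]

Answer: M ≅ ℤ^1 ⊕ ℤ/4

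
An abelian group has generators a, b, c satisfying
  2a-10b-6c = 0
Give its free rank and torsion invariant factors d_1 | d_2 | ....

rank_ℚ(R)=1; free=3−1=2
SNF(R) diag = [2] → torsion [2]

Answer: M ≅ ℤ^2 ⊕ ℤ/2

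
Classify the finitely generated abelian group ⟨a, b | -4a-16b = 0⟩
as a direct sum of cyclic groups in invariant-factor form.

Answer: M ≅ ℤ^1 ⊕ ℤ/4

Derivation:
rank_ℚ(R)=1; free=2−1=1
SNF(R) diag = [4] → torsion [4]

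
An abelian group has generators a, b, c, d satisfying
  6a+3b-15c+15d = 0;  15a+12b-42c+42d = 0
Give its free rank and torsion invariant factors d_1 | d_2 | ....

Answer: M ≅ ℤ^2 ⊕ ℤ/3 ⊕ ℤ/9

Derivation:
rank_ℚ(R)=2; free=4−2=2
SNF(R) diag = [3, 9] → torsion [3, 9]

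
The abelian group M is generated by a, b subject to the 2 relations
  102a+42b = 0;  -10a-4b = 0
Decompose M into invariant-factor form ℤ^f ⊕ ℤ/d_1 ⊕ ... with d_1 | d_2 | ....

rank_ℚ(R)=2; free=2−2=0
SNF(R) diag = [2, 6] → torsion [2, 6]

Answer: M ≅ ℤ/2 ⊕ ℤ/6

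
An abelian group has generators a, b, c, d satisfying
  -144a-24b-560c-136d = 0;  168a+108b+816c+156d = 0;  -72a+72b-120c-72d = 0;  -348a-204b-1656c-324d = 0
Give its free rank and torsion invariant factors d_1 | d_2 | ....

rank_ℚ(R)=4; free=4−4=0
SNF(R) diag = [4, 12, 24, 48] → torsion [4, 12, 24, 48]

Answer: M ≅ ℤ/4 ⊕ ℤ/12 ⊕ ℤ/24 ⊕ ℤ/48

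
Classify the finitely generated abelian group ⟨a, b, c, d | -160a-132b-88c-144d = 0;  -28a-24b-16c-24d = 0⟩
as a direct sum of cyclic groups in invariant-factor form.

Answer: M ≅ ℤ^2 ⊕ ℤ/4 ⊕ ℤ/12

Derivation:
rank_ℚ(R)=2; free=4−2=2
SNF(R) diag = [4, 12] → torsion [4, 12]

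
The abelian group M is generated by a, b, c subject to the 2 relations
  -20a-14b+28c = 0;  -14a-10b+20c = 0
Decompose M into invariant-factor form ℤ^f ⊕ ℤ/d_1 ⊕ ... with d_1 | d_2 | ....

Answer: M ≅ ℤ^1 ⊕ ℤ/2 ⊕ ℤ/2

Derivation:
rank_ℚ(R)=2; free=3−2=1
SNF(R) diag = [2, 2] → torsion [2, 2]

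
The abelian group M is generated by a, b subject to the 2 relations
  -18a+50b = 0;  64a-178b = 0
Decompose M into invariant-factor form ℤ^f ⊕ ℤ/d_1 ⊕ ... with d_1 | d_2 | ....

Answer: M ≅ ℤ/2 ⊕ ℤ/2

Derivation:
rank_ℚ(R)=2; free=2−2=0
SNF(R) diag = [2, 2] → torsion [2, 2]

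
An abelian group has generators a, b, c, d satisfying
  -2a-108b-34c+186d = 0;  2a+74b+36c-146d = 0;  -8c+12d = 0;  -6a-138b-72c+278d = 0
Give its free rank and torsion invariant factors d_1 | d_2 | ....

rank_ℚ(R)=4; free=4−4=0
SNF(R) diag = [2, 2, 4, 8] → torsion [2, 2, 4, 8]

Answer: M ≅ ℤ/2 ⊕ ℤ/2 ⊕ ℤ/4 ⊕ ℤ/8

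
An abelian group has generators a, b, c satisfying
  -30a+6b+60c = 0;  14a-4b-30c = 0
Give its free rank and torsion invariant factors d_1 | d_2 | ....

Answer: M ≅ ℤ^1 ⊕ ℤ/2 ⊕ ℤ/6

Derivation:
rank_ℚ(R)=2; free=3−2=1
SNF(R) diag = [2, 6] → torsion [2, 6]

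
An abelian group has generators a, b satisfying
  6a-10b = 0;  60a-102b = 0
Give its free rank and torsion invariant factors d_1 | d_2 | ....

Answer: M ≅ ℤ/2 ⊕ ℤ/6

Derivation:
rank_ℚ(R)=2; free=2−2=0
SNF(R) diag = [2, 6] → torsion [2, 6]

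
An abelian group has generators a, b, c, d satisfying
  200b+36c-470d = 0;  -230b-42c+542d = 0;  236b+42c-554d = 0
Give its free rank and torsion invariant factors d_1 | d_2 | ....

Answer: M ≅ ℤ^1 ⊕ ℤ/2 ⊕ ℤ/6 ⊕ ℤ/6

Derivation:
rank_ℚ(R)=3; free=4−3=1
SNF(R) diag = [2, 6, 6] → torsion [2, 6, 6]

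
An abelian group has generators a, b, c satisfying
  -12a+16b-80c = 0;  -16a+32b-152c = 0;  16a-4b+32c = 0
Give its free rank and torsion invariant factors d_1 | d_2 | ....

Answer: M ≅ ℤ/4 ⊕ ℤ/4 ⊕ ℤ/8

Derivation:
rank_ℚ(R)=3; free=3−3=0
SNF(R) diag = [4, 4, 8] → torsion [4, 4, 8]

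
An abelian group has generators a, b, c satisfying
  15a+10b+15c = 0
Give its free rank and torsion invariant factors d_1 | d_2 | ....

rank_ℚ(R)=1; free=3−1=2
SNF(R) diag = [5] → torsion [5]

Answer: M ≅ ℤ^2 ⊕ ℤ/5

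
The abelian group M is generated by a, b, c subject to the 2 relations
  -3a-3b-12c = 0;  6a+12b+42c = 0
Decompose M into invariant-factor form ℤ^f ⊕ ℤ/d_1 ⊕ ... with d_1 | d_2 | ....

Answer: M ≅ ℤ^1 ⊕ ℤ/3 ⊕ ℤ/6

Derivation:
rank_ℚ(R)=2; free=3−2=1
SNF(R) diag = [3, 6] → torsion [3, 6]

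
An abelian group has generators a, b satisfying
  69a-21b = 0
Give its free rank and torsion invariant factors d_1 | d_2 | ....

rank_ℚ(R)=1; free=2−1=1
SNF(R) diag = [3] → torsion [3]

Answer: M ≅ ℤ^1 ⊕ ℤ/3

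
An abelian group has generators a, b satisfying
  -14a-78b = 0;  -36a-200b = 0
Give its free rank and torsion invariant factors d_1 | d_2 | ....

Answer: M ≅ ℤ/2 ⊕ ℤ/4

Derivation:
rank_ℚ(R)=2; free=2−2=0
SNF(R) diag = [2, 4] → torsion [2, 4]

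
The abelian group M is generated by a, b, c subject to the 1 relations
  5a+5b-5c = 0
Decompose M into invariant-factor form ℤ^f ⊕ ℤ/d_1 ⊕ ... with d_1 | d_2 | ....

Answer: M ≅ ℤ^2 ⊕ ℤ/5

Derivation:
rank_ℚ(R)=1; free=3−1=2
SNF(R) diag = [5] → torsion [5]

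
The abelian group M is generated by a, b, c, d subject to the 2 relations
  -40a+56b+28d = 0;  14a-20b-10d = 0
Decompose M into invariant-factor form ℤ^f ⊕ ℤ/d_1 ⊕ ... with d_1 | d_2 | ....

Answer: M ≅ ℤ^2 ⊕ ℤ/2 ⊕ ℤ/4

Derivation:
rank_ℚ(R)=2; free=4−2=2
SNF(R) diag = [2, 4] → torsion [2, 4]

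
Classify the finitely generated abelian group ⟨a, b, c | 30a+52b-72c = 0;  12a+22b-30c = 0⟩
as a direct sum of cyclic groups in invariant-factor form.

rank_ℚ(R)=2; free=3−2=1
SNF(R) diag = [2, 6] → torsion [2, 6]

Answer: M ≅ ℤ^1 ⊕ ℤ/2 ⊕ ℤ/6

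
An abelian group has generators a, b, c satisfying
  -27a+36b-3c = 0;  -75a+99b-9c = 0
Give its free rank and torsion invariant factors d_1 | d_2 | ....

rank_ℚ(R)=2; free=3−2=1
SNF(R) diag = [3, 3] → torsion [3, 3]

Answer: M ≅ ℤ^1 ⊕ ℤ/3 ⊕ ℤ/3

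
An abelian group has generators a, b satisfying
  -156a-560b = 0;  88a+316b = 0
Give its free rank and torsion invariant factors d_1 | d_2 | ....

rank_ℚ(R)=2; free=2−2=0
SNF(R) diag = [4, 4] → torsion [4, 4]

Answer: M ≅ ℤ/4 ⊕ ℤ/4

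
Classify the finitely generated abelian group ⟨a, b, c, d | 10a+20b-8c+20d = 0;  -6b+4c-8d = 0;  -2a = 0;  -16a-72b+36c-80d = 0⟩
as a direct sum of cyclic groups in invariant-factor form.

Answer: M ≅ ℤ/2 ⊕ ℤ/2 ⊕ ℤ/4 ⊕ ℤ/4

Derivation:
rank_ℚ(R)=4; free=4−4=0
SNF(R) diag = [2, 2, 4, 4] → torsion [2, 2, 4, 4]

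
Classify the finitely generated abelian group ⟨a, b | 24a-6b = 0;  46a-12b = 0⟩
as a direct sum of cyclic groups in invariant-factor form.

Answer: M ≅ ℤ/2 ⊕ ℤ/6

Derivation:
rank_ℚ(R)=2; free=2−2=0
SNF(R) diag = [2, 6] → torsion [2, 6]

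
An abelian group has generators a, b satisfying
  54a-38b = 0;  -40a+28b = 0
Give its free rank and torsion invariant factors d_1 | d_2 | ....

Answer: M ≅ ℤ/2 ⊕ ℤ/4

Derivation:
rank_ℚ(R)=2; free=2−2=0
SNF(R) diag = [2, 4] → torsion [2, 4]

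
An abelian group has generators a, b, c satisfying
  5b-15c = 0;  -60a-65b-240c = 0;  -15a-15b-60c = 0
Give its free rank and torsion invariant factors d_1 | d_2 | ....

Answer: M ≅ ℤ/5 ⊕ ℤ/15 ⊕ ℤ/15

Derivation:
rank_ℚ(R)=3; free=3−3=0
SNF(R) diag = [5, 15, 15] → torsion [5, 15, 15]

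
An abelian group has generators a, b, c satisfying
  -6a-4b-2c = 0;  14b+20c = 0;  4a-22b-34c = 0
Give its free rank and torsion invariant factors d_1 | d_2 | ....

Answer: M ≅ ℤ/2 ⊕ ℤ/2 ⊕ ℤ/2

Derivation:
rank_ℚ(R)=3; free=3−3=0
SNF(R) diag = [2, 2, 2] → torsion [2, 2, 2]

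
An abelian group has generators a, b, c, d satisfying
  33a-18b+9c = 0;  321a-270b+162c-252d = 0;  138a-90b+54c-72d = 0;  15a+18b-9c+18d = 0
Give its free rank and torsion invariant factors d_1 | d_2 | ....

Answer: M ≅ ℤ/3 ⊕ ℤ/9 ⊕ ℤ/18 ⊕ ℤ/18

Derivation:
rank_ℚ(R)=4; free=4−4=0
SNF(R) diag = [3, 9, 18, 18] → torsion [3, 9, 18, 18]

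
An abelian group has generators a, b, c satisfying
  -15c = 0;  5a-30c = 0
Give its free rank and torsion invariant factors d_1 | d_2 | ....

Answer: M ≅ ℤ^1 ⊕ ℤ/5 ⊕ ℤ/15

Derivation:
rank_ℚ(R)=2; free=3−2=1
SNF(R) diag = [5, 15] → torsion [5, 15]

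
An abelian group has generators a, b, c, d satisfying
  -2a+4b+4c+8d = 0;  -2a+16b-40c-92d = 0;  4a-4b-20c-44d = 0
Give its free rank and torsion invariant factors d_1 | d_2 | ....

Answer: M ≅ ℤ^1 ⊕ ℤ/2 ⊕ ℤ/4 ⊕ ℤ/8

Derivation:
rank_ℚ(R)=3; free=4−3=1
SNF(R) diag = [2, 4, 8] → torsion [2, 4, 8]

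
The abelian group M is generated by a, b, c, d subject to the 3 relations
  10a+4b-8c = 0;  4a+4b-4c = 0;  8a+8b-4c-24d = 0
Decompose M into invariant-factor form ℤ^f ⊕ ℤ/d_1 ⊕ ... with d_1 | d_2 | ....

rank_ℚ(R)=3; free=4−3=1
SNF(R) diag = [2, 4, 12] → torsion [2, 4, 12]

Answer: M ≅ ℤ^1 ⊕ ℤ/2 ⊕ ℤ/4 ⊕ ℤ/12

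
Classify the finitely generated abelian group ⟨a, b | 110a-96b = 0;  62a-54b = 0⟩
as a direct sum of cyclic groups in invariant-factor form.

rank_ℚ(R)=2; free=2−2=0
SNF(R) diag = [2, 6] → torsion [2, 6]

Answer: M ≅ ℤ/2 ⊕ ℤ/6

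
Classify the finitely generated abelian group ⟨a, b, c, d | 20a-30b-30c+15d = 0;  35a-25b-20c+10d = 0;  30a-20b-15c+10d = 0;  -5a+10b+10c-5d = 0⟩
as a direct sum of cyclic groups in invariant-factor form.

Answer: M ≅ ℤ/5 ⊕ ℤ/5 ⊕ ℤ/5 ⊕ ℤ/5

Derivation:
rank_ℚ(R)=4; free=4−4=0
SNF(R) diag = [5, 5, 5, 5] → torsion [5, 5, 5, 5]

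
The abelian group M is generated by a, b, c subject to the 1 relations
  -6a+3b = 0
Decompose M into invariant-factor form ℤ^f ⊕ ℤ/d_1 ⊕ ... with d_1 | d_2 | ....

rank_ℚ(R)=1; free=3−1=2
SNF(R) diag = [3] → torsion [3]

Answer: M ≅ ℤ^2 ⊕ ℤ/3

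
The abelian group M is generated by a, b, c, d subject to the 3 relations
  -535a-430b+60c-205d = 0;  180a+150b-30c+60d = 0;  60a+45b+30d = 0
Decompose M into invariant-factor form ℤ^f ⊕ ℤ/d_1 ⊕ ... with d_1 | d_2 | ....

rank_ℚ(R)=3; free=4−3=1
SNF(R) diag = [5, 15, 30] → torsion [5, 15, 30]

Answer: M ≅ ℤ^1 ⊕ ℤ/5 ⊕ ℤ/15 ⊕ ℤ/30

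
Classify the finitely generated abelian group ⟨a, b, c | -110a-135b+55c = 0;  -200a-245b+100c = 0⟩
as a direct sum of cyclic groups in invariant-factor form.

Answer: M ≅ ℤ^1 ⊕ ℤ/5 ⊕ ℤ/5

Derivation:
rank_ℚ(R)=2; free=3−2=1
SNF(R) diag = [5, 5] → torsion [5, 5]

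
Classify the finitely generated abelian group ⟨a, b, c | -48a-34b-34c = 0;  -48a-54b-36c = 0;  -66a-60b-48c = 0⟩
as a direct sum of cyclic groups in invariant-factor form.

Answer: M ≅ ℤ/2 ⊕ ℤ/6 ⊕ ℤ/6

Derivation:
rank_ℚ(R)=3; free=3−3=0
SNF(R) diag = [2, 6, 6] → torsion [2, 6, 6]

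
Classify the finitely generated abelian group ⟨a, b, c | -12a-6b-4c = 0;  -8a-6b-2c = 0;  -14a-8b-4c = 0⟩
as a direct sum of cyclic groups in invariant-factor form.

Answer: M ≅ ℤ/2 ⊕ ℤ/2 ⊕ ℤ/2

Derivation:
rank_ℚ(R)=3; free=3−3=0
SNF(R) diag = [2, 2, 2] → torsion [2, 2, 2]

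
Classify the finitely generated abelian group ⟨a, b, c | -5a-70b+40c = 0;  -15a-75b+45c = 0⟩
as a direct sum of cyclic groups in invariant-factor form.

Answer: M ≅ ℤ^1 ⊕ ℤ/5 ⊕ ℤ/15

Derivation:
rank_ℚ(R)=2; free=3−2=1
SNF(R) diag = [5, 15] → torsion [5, 15]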